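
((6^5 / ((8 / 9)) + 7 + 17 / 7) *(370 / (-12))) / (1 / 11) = -20791595 / 7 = -2970227.86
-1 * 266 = -266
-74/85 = -0.87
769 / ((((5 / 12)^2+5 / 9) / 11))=406032 / 35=11600.91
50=50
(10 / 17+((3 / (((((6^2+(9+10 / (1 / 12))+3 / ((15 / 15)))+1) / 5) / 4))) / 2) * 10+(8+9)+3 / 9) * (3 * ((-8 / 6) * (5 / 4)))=-848830 / 8619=-98.48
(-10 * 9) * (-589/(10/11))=58311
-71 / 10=-7.10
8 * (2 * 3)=48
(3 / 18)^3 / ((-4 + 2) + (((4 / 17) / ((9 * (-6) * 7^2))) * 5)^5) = -213147411894589835313 / 92079681938462809655216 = -0.00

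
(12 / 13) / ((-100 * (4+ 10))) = -3 / 4550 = -0.00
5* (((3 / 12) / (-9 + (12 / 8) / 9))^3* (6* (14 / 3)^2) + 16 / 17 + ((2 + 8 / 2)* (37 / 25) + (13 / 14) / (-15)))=25926948181 / 531490890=48.78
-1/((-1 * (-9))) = -1/9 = -0.11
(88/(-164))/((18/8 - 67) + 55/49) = 4312/511311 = 0.01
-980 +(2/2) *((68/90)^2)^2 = -979.67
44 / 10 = 22 / 5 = 4.40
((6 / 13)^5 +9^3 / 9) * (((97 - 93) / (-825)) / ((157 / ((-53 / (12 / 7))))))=1240067871 / 16030575275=0.08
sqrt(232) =2 * sqrt(58) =15.23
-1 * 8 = -8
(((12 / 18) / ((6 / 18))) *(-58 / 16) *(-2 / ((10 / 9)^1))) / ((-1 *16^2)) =-261 / 5120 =-0.05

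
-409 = -409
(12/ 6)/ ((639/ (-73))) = -146/ 639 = -0.23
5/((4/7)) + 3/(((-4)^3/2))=277/32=8.66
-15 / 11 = -1.36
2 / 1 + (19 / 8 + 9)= 107 / 8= 13.38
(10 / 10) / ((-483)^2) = 1 / 233289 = 0.00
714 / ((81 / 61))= 14518 / 27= 537.70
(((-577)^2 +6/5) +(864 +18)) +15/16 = 26705051/80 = 333813.14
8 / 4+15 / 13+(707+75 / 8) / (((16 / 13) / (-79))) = -76509333 / 1664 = -45979.17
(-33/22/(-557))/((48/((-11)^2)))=121/17824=0.01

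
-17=-17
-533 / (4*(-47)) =533 / 188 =2.84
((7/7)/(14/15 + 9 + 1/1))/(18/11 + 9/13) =715/18204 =0.04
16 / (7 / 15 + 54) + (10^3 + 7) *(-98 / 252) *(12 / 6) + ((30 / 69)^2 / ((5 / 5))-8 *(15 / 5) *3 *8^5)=-9180085595669 / 3889737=-2360078.74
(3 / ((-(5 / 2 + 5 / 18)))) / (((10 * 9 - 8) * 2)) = -27 / 4100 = -0.01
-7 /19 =-0.37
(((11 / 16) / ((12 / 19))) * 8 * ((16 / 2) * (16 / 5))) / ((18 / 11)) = 18392 / 135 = 136.24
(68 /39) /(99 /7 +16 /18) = 1428 /12311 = 0.12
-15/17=-0.88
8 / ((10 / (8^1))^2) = 128 / 25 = 5.12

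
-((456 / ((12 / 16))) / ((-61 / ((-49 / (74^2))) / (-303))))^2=-5092893481536 / 6973753081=-730.29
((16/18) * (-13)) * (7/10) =-364/45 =-8.09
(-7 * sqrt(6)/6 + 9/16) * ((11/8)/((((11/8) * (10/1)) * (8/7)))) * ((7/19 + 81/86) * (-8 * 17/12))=-764337/1045760 + 1783453 * sqrt(6)/1176480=2.98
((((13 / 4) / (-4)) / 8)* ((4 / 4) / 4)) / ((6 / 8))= -13 / 384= -0.03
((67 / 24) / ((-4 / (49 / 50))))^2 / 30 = 10778089 / 691200000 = 0.02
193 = 193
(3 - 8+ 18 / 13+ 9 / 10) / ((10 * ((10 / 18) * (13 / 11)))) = -34947 / 84500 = -0.41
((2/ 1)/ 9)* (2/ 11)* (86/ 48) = 43/ 594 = 0.07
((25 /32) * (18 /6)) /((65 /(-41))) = -615 /416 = -1.48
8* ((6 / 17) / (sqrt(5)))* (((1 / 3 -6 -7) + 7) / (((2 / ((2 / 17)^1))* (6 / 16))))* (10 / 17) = -256* sqrt(5) / 867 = -0.66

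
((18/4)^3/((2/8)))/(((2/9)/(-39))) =-255879/4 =-63969.75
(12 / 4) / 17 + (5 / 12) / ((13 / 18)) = 333 / 442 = 0.75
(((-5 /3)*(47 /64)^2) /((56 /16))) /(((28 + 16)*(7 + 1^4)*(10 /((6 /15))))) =-2209 /75694080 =-0.00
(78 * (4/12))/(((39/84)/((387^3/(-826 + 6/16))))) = -3931317.21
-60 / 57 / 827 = -20 / 15713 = -0.00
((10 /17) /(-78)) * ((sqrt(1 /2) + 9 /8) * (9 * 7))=-945 /1768 - 105 * sqrt(2) /442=-0.87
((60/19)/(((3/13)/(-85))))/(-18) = 11050/171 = 64.62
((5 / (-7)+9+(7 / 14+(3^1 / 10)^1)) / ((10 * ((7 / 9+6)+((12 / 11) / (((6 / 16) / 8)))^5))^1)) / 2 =230463981 / 3463465065933250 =0.00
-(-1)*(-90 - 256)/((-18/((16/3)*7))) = 717.63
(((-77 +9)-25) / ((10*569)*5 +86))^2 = 0.00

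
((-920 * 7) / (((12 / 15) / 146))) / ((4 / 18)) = -5288850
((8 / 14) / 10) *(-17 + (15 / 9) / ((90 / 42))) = -292 / 315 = -0.93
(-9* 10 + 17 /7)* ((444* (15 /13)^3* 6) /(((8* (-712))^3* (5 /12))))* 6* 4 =1240083675 /11101919489024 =0.00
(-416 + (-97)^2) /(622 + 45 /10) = 17986 /1253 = 14.35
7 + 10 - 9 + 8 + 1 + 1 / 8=137 / 8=17.12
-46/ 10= -23/ 5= -4.60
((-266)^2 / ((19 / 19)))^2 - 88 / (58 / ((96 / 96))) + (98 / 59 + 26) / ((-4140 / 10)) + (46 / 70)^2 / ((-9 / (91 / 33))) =5006411534.28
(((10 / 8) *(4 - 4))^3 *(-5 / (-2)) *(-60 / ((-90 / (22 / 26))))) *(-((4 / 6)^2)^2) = 0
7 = 7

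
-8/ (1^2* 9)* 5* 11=-440/ 9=-48.89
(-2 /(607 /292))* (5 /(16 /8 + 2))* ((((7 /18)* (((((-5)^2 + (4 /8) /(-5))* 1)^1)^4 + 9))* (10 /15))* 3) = -218265928279 /607000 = -359581.43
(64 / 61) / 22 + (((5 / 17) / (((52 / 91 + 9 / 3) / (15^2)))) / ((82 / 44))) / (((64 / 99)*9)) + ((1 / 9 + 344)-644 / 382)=8854602803003 / 25726526496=344.18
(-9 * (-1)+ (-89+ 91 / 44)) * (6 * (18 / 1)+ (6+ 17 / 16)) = -8967.03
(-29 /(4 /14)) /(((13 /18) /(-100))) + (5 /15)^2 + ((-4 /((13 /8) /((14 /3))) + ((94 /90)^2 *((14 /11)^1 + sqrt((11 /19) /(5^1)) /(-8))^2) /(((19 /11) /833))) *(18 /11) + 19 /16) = 105159760702207 /6814236000 - 12880679 *sqrt(1045) /4467375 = 15339.16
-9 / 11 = -0.82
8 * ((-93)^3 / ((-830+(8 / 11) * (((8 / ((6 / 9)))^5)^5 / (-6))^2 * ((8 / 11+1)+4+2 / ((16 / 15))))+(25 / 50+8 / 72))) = -14015116368 / 304409656117571909917807727460208843568813254578931003319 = -0.00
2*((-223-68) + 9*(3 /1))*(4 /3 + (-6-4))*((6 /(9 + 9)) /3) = 4576 /9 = 508.44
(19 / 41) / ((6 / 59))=1121 / 246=4.56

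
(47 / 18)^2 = 2209 / 324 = 6.82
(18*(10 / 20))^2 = 81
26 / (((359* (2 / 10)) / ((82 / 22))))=5330 / 3949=1.35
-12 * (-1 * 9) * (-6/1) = -648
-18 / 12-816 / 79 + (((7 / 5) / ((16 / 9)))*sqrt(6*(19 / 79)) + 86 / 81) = -9.82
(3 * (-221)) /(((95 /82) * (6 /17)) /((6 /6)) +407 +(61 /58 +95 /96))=-1.62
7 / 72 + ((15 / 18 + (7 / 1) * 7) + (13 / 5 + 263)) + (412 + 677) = 505631 / 360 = 1404.53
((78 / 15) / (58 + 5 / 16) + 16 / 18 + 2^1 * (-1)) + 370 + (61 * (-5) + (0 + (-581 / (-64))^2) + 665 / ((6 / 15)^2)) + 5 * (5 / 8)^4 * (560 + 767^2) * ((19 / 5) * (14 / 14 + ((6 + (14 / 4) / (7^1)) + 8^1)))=3034189968547381 / 114647040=26465488.93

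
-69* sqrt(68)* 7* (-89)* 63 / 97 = 5416362* sqrt(17) / 97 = 230229.20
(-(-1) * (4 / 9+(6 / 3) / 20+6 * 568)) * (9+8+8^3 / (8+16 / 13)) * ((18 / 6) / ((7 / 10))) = 333457903 / 315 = 1058596.52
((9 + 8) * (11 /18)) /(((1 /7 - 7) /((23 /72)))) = -30107 /62208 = -0.48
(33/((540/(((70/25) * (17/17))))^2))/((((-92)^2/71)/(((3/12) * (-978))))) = -6237847/3427920000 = -0.00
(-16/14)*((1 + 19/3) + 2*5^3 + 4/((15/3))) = -30976/105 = -295.01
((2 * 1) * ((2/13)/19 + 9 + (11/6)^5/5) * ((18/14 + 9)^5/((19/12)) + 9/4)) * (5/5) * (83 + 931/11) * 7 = 2244125410.15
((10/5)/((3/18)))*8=96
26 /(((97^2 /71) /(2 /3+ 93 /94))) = 431041 /1326669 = 0.32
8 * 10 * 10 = 800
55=55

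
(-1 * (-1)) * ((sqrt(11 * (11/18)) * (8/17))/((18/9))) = 0.61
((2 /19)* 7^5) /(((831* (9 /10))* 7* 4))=12005 /142101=0.08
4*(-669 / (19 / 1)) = -2676 / 19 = -140.84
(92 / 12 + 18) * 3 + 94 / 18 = 740 / 9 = 82.22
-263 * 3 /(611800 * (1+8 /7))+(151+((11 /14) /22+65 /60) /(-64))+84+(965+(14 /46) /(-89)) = 15681376550873 /13068048000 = 1199.98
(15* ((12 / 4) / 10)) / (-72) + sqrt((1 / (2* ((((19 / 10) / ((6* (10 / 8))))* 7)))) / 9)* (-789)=-1315* sqrt(798) / 266-1 / 16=-139.71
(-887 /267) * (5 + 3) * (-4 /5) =28384 /1335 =21.26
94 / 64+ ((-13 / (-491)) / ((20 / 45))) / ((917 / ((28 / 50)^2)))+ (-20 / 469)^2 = 416121107492263 / 282962229620000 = 1.47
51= 51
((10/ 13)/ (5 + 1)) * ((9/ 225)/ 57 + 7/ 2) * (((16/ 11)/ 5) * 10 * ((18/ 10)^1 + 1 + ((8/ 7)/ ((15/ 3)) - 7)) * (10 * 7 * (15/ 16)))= -252146/ 741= -340.28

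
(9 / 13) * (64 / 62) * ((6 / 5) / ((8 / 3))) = 648 / 2015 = 0.32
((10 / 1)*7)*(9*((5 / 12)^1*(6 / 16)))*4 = 1575 / 4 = 393.75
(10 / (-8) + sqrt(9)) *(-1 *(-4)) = 7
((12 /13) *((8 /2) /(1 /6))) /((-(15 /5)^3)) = -32 /39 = -0.82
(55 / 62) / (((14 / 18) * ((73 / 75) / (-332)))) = -6162750 / 15841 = -389.04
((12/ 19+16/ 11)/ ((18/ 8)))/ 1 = 0.93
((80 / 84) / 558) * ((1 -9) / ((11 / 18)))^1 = -160 / 7161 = -0.02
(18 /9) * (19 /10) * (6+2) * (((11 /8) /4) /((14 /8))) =209 /35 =5.97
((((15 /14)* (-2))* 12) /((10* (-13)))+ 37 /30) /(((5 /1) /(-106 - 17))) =-160187 /4550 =-35.21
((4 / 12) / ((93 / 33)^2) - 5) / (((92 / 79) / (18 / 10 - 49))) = 66624334 / 331545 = 200.95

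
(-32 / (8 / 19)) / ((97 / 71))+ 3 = -5105 / 97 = -52.63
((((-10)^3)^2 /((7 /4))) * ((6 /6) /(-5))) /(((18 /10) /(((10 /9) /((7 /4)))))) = -160000000 /3969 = -40312.42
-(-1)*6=6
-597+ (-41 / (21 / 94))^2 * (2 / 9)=27337139 / 3969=6887.66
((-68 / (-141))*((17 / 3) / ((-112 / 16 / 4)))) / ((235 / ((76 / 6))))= -175712 / 2087505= -0.08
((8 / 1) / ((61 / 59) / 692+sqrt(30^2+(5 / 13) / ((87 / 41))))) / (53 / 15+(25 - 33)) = 338011745760 / 113706052921821223 - 200031070080 * sqrt(1151476755) / 113706052921821223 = -0.06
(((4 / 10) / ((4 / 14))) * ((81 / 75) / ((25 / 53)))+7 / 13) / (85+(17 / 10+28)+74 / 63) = 19164096 / 593133125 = 0.03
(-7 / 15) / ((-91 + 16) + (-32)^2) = -7 / 14235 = -0.00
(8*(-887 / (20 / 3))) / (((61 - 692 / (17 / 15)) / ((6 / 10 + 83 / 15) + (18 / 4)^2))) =23870057 / 467150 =51.10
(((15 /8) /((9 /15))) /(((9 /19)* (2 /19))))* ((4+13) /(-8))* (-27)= 460275 /128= 3595.90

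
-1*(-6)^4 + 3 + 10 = -1283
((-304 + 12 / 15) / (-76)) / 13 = 379 / 1235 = 0.31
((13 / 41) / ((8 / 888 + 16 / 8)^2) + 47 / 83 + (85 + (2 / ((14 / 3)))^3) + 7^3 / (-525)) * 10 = 740686703408782 / 870676964115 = 850.70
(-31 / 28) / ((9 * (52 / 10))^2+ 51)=-775 / 1568868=-0.00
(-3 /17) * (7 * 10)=-210 /17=-12.35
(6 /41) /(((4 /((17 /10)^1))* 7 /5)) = 51 /1148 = 0.04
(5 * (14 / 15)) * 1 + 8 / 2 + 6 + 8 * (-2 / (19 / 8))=7.93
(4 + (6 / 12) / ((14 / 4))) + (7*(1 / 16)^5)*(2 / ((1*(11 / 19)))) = 167248803 / 40370176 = 4.14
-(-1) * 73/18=73/18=4.06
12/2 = 6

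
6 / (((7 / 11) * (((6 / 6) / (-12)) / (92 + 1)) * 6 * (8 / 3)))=-657.64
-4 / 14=-2 / 7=-0.29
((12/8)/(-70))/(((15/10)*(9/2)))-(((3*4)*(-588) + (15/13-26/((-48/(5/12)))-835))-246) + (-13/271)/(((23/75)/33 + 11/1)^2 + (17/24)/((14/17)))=8064932721438496528679/991311762671761440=8135.62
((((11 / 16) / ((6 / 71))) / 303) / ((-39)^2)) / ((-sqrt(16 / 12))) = -781 *sqrt(3) / 88485696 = -0.00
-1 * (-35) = 35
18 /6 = 3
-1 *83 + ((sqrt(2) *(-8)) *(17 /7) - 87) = -170 - 136 *sqrt(2) /7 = -197.48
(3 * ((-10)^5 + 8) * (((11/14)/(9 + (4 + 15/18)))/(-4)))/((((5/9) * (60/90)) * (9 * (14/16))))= 29697624/20335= 1460.42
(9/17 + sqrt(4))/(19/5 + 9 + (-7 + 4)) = 215/833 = 0.26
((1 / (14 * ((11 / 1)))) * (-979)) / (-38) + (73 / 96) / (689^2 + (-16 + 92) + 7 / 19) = 0.17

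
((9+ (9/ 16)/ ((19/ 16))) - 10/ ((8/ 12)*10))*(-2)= -303/ 19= -15.95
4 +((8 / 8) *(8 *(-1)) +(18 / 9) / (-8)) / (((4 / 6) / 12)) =-289 / 2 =-144.50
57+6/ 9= 173/ 3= 57.67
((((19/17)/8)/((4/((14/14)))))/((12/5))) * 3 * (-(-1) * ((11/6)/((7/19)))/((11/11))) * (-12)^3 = -178695/476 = -375.41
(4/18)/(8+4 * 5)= 1/126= 0.01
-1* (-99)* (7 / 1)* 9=6237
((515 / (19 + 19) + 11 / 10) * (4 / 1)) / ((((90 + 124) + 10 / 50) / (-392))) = -103936 / 969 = -107.26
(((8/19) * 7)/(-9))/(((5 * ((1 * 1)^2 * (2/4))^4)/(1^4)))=-896/855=-1.05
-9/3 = -3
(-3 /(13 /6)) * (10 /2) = -90 /13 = -6.92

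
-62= -62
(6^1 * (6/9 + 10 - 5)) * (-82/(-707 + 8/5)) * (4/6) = 27880/10581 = 2.63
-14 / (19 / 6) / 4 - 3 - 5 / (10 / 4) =-116 / 19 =-6.11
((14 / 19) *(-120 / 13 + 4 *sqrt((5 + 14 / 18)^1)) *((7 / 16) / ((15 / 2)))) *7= -686 / 247 + 686 *sqrt(13) / 855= 0.12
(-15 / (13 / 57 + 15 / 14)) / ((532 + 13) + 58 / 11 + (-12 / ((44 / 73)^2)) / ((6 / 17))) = -183920 / 7276629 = -0.03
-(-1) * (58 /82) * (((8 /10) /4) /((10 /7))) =203 /2050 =0.10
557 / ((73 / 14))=7798 / 73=106.82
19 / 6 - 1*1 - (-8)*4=205 / 6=34.17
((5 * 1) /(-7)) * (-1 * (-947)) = -4735 /7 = -676.43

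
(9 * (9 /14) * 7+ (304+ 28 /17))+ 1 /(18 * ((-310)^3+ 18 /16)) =25243939134575 /72928365246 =346.15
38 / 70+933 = 32674 / 35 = 933.54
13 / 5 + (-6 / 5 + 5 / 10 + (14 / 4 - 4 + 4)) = 27 / 5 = 5.40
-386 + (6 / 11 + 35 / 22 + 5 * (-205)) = -30995 / 22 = -1408.86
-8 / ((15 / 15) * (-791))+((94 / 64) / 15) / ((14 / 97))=522847 / 759360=0.69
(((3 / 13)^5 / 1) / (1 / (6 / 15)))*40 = 0.01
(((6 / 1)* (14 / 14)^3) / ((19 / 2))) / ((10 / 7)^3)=1029 / 4750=0.22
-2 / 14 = -1 / 7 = -0.14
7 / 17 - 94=-1591 / 17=-93.59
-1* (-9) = 9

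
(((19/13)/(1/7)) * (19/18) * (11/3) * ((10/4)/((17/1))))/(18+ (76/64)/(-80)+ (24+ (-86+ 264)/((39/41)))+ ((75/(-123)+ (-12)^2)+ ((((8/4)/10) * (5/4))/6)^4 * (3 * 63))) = 4167961600/266626278801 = 0.02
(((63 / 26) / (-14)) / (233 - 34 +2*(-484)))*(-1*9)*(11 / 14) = -891 / 559832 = -0.00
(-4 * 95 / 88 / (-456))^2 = 25 / 278784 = 0.00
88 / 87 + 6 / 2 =349 / 87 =4.01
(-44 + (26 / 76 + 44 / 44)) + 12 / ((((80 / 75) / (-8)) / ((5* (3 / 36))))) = -1523 / 19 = -80.16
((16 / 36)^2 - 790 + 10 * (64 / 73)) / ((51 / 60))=-92365240 / 100521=-918.87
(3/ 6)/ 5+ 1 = 11/ 10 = 1.10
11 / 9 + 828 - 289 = 4862 / 9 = 540.22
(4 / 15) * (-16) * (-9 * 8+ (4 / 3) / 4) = 2752 / 9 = 305.78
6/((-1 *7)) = -6/7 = -0.86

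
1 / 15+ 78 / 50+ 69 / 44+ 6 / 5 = 14503 / 3300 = 4.39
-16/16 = -1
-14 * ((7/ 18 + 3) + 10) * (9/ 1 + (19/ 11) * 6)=-119777/ 33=-3629.61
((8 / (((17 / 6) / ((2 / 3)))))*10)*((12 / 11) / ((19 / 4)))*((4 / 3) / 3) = 20480 / 10659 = 1.92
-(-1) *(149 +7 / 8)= 1199 / 8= 149.88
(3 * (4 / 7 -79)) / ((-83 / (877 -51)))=194346 / 83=2341.52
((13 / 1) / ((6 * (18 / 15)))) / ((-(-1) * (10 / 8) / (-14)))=-182 / 9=-20.22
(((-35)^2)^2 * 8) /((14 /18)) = 15435000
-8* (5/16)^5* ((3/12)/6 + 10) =-753125/3145728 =-0.24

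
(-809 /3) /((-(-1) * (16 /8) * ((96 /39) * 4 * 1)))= -10517 /768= -13.69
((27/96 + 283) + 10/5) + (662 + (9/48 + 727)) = 53583/32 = 1674.47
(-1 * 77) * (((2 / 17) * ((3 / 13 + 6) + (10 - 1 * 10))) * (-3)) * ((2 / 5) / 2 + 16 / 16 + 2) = 598752 / 1105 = 541.86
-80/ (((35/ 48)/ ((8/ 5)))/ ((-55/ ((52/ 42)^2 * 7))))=152064/ 169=899.79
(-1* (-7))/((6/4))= 14/3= 4.67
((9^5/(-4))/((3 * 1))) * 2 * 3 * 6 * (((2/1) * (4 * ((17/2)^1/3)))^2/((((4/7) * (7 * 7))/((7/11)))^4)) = -5688387/234256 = -24.28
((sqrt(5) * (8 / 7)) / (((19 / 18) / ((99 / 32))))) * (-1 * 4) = -1782 * sqrt(5) / 133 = -29.96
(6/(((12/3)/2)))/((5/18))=10.80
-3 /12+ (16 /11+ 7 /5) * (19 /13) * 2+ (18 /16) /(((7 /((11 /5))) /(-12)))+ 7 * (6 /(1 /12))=10167181 /20020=507.85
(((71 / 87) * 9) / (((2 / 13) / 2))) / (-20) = -2769 / 580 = -4.77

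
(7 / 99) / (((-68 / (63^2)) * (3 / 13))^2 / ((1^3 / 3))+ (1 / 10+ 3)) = 766903410 / 33623745287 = 0.02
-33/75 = -11/25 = -0.44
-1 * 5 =-5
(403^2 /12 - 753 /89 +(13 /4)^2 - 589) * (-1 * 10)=-276551875 /2136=-129471.85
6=6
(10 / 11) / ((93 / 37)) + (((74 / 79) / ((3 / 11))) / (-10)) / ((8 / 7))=65897 / 1077560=0.06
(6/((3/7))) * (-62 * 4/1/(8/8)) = -3472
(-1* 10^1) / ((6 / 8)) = -40 / 3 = -13.33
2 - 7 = -5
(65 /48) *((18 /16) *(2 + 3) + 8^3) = 269165 /384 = 700.95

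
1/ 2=0.50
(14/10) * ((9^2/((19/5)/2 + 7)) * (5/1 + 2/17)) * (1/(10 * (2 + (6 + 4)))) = 16443/30260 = 0.54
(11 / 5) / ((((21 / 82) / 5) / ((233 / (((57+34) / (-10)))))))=-2101660 / 1911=-1099.77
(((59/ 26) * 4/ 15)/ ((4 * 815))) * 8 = 236/ 158925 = 0.00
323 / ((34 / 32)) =304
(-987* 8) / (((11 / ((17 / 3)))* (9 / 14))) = -626416 / 99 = -6327.43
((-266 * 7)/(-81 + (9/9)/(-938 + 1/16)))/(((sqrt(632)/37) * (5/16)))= 4135569032 * sqrt(158)/480155285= 108.26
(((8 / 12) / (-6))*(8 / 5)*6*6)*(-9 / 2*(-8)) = -1152 / 5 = -230.40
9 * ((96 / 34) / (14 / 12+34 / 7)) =18144 / 4301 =4.22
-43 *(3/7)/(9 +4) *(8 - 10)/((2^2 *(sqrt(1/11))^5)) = 15609 *sqrt(11)/182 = 284.45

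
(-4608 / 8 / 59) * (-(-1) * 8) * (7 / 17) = -32256 / 1003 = -32.16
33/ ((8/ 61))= 2013/ 8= 251.62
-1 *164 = -164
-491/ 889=-0.55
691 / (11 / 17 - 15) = -48.14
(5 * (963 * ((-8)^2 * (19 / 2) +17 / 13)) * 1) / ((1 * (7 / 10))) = 381396150 / 91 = 4191166.48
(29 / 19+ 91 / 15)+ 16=6724 / 285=23.59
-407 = -407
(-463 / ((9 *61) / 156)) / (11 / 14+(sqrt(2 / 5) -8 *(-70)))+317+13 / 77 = 4718896 *sqrt(10) / 56398882179+458784893043966 / 1447571309261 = 316.93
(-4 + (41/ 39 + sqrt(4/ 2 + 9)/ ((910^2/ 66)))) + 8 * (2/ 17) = -1331/ 663 + 33 * sqrt(11)/ 414050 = -2.01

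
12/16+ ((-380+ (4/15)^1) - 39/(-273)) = -159113/420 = -378.84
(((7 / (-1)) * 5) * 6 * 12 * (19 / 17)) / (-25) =9576 / 85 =112.66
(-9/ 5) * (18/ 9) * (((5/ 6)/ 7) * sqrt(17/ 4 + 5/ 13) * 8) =-12 * sqrt(3133)/ 91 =-7.38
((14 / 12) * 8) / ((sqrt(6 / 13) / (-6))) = -28 * sqrt(78) / 3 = -82.43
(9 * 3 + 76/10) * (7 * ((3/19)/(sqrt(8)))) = 3633 * sqrt(2)/380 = 13.52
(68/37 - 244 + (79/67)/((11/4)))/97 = -6591828/2645093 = -2.49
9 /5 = 1.80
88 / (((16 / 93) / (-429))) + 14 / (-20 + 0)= -1097171 / 5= -219434.20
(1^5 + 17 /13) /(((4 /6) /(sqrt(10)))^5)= 91125* sqrt(10) /52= 5541.59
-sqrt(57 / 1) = -sqrt(57) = -7.55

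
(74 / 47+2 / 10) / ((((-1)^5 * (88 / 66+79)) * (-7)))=1251 / 396445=0.00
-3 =-3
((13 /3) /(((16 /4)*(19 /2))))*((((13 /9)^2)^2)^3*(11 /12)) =3331626172514783 /386363605906008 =8.62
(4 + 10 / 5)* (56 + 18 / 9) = 348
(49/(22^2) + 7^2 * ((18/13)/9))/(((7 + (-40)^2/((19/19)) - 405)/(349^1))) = 16776081/7562984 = 2.22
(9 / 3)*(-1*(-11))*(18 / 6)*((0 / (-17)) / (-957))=0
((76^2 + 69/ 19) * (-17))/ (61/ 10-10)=18668210/ 741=25193.27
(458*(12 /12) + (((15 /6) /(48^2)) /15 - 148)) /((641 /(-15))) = -21427205 /2953728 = -7.25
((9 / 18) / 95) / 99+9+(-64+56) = 18811 / 18810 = 1.00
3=3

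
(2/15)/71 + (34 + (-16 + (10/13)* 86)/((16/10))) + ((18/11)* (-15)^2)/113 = 2361336841/34418670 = 68.61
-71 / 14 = -5.07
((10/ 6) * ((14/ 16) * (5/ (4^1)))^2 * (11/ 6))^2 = 4539390625/ 339738624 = 13.36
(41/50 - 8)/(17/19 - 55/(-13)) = -88673/63300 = -1.40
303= 303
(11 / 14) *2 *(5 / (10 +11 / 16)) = 880 / 1197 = 0.74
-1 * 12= -12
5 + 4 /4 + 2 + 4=12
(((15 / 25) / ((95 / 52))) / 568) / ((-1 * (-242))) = 39 / 16322900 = 0.00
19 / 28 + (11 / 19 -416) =-220643 / 532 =-414.74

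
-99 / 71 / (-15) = 33 / 355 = 0.09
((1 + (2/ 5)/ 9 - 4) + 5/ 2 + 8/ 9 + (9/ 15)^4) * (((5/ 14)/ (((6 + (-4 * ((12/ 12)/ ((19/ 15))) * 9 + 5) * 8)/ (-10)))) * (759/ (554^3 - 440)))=10147577/ 205074418046400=0.00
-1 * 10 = -10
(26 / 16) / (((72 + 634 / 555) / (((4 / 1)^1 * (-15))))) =-108225 / 81188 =-1.33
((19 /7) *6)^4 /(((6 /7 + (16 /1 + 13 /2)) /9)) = 27105.04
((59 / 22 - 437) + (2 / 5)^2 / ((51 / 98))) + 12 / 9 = -12136601 / 28050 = -432.68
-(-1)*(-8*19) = -152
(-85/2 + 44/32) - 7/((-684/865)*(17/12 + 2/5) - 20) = -30260377/741704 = -40.80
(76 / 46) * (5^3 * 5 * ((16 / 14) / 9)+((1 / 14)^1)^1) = 190171 / 1449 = 131.24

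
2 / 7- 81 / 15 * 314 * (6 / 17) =-355906 / 595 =-598.16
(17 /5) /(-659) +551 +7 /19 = 551.36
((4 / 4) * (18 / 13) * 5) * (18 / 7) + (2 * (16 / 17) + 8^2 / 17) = 36276 / 1547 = 23.45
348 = 348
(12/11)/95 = 12/1045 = 0.01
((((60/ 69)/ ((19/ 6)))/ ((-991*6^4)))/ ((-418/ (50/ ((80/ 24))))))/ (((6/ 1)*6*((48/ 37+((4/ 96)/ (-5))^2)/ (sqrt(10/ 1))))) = 92500*sqrt(10)/ 563080987626399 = 0.00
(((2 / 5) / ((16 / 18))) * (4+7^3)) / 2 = 3123 / 40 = 78.08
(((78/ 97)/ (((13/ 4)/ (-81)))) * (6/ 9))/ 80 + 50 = 24169/ 485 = 49.83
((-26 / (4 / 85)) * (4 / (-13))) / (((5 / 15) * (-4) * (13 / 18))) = -2295 / 13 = -176.54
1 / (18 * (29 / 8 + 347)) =4 / 25245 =0.00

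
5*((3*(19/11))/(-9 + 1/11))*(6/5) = -171/49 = -3.49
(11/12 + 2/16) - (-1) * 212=5113/24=213.04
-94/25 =-3.76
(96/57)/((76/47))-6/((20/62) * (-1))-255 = -424822/1805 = -235.36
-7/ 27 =-0.26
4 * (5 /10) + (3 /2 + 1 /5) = 37 /10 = 3.70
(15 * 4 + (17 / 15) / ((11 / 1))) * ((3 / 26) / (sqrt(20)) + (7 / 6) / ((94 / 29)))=9917 * sqrt(5) / 14300 + 42833 / 1980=23.18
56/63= 8/9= 0.89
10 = 10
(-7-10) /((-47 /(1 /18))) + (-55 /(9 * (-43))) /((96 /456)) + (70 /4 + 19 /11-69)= -13092521 /266772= -49.08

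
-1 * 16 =-16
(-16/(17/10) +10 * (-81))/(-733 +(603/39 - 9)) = 36218/32113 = 1.13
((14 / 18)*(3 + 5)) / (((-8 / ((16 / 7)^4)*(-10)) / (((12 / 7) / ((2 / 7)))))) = 65536 / 5145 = 12.74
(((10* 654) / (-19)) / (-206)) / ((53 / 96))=313920 / 103721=3.03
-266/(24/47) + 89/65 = -519.55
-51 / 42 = -17 / 14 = -1.21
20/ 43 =0.47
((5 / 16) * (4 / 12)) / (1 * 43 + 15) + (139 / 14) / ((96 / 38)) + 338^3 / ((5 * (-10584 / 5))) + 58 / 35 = -1397630279 / 383670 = -3642.79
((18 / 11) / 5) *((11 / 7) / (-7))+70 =17132 / 245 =69.93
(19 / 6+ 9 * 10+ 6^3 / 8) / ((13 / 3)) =721 / 26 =27.73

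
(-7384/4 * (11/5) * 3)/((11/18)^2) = -1794312/55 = -32623.85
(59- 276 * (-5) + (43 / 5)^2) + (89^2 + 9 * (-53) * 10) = 116599 / 25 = 4663.96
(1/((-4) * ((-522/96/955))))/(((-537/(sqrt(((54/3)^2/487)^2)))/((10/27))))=-152800/7584051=-0.02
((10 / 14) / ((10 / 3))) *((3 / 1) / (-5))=-9 / 70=-0.13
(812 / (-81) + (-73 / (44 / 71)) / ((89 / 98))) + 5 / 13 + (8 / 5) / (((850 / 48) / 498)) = -413380098841 / 4381269750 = -94.35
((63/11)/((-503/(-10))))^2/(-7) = -56700/30614089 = -0.00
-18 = -18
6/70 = 3/35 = 0.09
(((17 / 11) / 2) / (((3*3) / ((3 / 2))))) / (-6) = -17 / 792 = -0.02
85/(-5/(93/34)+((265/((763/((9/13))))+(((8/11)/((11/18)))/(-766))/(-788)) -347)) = -715846877590845/2935709161572248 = -0.24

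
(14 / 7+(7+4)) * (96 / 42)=208 / 7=29.71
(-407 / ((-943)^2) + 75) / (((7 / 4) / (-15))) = -4001596080 / 6224743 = -642.85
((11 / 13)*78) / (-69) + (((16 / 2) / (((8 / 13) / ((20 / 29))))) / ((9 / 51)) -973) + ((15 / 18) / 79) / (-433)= -126376191313 / 136896414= -923.15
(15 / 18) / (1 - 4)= -5 / 18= -0.28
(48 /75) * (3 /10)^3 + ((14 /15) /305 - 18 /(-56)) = 5472571 /16012500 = 0.34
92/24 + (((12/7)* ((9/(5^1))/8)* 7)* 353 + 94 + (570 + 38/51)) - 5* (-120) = 566528/255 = 2221.68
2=2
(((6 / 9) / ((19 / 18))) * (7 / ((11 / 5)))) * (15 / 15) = 420 / 209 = 2.01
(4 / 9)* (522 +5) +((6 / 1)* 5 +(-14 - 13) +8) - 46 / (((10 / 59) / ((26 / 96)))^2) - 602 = -54631447 / 115200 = -474.23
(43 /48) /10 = 43 /480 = 0.09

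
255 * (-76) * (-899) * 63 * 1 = 1097625060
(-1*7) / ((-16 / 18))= 63 / 8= 7.88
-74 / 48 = -37 / 24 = -1.54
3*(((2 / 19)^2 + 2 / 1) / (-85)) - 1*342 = -10496448 / 30685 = -342.07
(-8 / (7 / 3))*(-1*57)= 1368 / 7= 195.43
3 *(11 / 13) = 33 / 13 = 2.54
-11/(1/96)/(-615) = 352/205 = 1.72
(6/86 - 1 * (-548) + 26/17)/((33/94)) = 12588386/8041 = 1565.52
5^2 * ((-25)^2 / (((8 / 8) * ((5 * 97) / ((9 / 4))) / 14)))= 196875 / 194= 1014.82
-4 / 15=-0.27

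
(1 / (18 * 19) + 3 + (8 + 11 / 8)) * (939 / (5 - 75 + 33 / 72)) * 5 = -26500145 / 31711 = -835.68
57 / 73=0.78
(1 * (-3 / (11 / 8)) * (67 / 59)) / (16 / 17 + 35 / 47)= -428264 / 291401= -1.47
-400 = -400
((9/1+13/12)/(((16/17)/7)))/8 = 14399/1536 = 9.37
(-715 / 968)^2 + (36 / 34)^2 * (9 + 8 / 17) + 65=2897723121 / 38046272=76.16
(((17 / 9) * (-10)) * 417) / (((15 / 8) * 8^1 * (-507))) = 4726 / 4563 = 1.04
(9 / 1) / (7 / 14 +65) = 18 / 131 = 0.14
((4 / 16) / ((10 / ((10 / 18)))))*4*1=0.06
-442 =-442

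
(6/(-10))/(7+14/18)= -27/350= -0.08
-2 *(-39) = 78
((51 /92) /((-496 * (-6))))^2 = 289 /8329117696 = 0.00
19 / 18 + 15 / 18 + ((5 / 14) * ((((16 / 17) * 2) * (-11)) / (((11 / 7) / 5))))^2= 1444913 / 2601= 555.52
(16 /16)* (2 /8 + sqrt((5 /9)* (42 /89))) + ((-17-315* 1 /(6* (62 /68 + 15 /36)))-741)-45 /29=-25111769 /31436 + sqrt(18690) /267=-798.31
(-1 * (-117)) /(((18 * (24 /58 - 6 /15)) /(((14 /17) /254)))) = 13195 /8636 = 1.53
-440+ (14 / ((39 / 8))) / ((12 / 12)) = -17048 / 39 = -437.13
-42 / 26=-21 / 13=-1.62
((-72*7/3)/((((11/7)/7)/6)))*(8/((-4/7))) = 62862.55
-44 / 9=-4.89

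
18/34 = 9/17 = 0.53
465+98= 563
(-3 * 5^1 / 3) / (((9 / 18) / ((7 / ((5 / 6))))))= -84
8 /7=1.14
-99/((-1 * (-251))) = -99/251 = -0.39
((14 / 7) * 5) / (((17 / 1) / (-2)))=-20 / 17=-1.18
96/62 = 48/31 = 1.55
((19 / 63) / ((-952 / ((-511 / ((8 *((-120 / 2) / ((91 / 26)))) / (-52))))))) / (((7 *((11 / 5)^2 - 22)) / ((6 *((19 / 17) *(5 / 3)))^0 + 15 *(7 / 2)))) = -0.03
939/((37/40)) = 37560/37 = 1015.14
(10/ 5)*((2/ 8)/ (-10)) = -1/ 20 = -0.05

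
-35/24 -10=-275/24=-11.46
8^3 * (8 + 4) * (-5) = -30720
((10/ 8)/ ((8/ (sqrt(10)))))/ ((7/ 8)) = 5 * sqrt(10)/ 28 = 0.56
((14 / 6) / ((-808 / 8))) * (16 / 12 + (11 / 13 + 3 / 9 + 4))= -1778 / 11817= -0.15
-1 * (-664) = 664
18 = 18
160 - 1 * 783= -623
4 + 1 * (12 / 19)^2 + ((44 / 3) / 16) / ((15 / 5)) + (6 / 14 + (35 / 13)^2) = 190357109 / 15374268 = 12.38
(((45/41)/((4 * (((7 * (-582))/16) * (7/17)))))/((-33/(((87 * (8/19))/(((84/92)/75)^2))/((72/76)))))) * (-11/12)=-1629981250/85938993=-18.97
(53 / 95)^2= 2809 / 9025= 0.31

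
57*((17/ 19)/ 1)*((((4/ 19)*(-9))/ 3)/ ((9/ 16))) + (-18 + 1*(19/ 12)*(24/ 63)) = -89368/ 1197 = -74.66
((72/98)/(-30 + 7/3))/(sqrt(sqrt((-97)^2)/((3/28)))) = -54*sqrt(2037)/2761493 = -0.00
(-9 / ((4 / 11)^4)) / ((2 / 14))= -922383 / 256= -3603.06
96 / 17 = 5.65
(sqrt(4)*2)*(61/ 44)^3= 226981/ 21296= 10.66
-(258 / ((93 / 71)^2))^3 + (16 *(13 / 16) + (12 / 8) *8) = -81478355124670901 / 23962599387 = -3400230.24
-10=-10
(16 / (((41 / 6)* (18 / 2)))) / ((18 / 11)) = 176 / 1107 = 0.16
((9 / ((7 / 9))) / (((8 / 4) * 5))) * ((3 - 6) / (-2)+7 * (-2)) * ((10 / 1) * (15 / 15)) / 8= -2025 / 112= -18.08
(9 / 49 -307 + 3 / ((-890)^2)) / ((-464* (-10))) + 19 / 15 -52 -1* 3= -29066532480959 / 540275568000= -53.80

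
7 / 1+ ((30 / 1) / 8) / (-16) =433 / 64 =6.77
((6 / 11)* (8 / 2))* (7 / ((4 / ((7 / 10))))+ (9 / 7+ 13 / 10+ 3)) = 5721 / 385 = 14.86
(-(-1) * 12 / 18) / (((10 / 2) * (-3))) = -2 / 45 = -0.04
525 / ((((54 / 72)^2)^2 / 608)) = 27238400 / 27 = 1008829.63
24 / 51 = 8 / 17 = 0.47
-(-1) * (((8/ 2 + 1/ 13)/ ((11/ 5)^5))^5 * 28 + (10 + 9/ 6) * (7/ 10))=6476859056782642614299172449661423/ 804570094767699776161545587690860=8.05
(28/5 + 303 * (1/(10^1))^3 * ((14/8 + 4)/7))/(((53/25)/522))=42743709/29680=1440.15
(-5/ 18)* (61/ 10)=-61/ 36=-1.69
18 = 18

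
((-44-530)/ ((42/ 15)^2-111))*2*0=0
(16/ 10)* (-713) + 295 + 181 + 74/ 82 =-136099/ 205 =-663.90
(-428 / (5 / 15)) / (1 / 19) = -24396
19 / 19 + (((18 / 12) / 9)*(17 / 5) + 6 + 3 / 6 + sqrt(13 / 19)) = sqrt(247) / 19 + 121 / 15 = 8.89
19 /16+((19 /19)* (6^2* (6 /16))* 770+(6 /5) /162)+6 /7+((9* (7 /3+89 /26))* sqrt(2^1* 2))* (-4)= 9982.59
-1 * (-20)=20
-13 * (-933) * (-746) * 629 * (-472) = 2686312095792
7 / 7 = 1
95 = 95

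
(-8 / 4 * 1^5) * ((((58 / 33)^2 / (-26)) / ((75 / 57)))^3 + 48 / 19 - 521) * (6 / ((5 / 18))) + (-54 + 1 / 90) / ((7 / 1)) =48897100514977614763361 / 2183843935241718750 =22390.38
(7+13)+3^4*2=182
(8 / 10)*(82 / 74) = 164 / 185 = 0.89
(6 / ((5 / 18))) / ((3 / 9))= 324 / 5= 64.80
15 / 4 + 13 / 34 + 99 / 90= 5.23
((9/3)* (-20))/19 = -60/19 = -3.16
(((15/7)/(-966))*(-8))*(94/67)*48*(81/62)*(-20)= -73094400/2340779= -31.23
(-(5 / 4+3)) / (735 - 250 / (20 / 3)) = -17 / 2790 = -0.01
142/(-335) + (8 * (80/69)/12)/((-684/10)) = -5160374/11857995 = -0.44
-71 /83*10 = -8.55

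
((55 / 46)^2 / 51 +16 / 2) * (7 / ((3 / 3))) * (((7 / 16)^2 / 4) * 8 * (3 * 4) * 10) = 1485795395 / 575552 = 2581.51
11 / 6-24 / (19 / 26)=-3535 / 114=-31.01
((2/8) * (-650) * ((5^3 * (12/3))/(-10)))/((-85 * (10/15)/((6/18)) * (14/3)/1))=-4875/476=-10.24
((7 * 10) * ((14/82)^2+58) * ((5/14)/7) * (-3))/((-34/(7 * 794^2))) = 2306142768450/28577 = 80699260.54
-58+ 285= 227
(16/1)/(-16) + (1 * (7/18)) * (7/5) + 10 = 859/90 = 9.54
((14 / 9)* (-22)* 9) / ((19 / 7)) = -2156 / 19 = -113.47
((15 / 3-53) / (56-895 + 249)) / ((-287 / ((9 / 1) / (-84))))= 18 / 592655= 0.00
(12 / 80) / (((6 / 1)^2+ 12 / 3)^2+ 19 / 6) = 9 / 96190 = 0.00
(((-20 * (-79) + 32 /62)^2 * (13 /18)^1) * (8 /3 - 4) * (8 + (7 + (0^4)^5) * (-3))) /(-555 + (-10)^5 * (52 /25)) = -30052055904 /200421355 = -149.94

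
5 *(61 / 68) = 4.49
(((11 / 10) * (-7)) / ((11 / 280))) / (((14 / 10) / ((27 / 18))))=-210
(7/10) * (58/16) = 203/80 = 2.54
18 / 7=2.57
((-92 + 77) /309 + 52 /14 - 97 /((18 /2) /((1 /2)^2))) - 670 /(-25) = 27.77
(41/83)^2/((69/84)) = 0.30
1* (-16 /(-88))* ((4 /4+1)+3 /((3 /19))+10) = 62 /11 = 5.64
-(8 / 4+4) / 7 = -6 / 7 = -0.86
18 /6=3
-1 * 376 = -376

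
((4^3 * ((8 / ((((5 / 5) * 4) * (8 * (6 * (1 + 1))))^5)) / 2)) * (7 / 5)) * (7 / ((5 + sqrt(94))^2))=5831 / 776397882654720 - 49 * sqrt(94) / 77639788265472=0.00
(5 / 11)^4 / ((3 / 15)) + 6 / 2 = 47048 / 14641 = 3.21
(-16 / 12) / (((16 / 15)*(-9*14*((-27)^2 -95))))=0.00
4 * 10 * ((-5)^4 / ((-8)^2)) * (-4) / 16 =-3125 / 32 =-97.66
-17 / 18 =-0.94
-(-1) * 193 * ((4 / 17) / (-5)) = -772 / 85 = -9.08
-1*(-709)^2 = -502681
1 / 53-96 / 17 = -5071 / 901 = -5.63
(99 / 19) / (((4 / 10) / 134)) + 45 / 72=265415 / 152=1746.15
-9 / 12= -3 / 4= -0.75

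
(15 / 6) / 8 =5 / 16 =0.31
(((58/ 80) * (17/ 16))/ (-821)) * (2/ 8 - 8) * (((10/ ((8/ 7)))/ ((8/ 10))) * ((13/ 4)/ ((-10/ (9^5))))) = -82122573897/ 53805056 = -1526.30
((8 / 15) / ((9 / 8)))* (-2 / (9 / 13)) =-1664 / 1215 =-1.37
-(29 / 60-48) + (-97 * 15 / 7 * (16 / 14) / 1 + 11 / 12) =-278003 / 1470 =-189.12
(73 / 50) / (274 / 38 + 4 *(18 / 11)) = 15257 / 143750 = 0.11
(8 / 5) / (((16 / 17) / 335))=1139 / 2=569.50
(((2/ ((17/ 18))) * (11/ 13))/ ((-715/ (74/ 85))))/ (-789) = 888/ 321129575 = 0.00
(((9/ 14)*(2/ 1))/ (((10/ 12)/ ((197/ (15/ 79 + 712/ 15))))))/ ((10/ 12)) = 15127236/ 1976555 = 7.65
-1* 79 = -79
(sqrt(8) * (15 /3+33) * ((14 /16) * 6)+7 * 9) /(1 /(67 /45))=469 /5+8911 * sqrt(2) /15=933.94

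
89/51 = 1.75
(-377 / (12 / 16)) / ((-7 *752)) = 0.10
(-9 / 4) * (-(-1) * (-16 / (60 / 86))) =258 / 5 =51.60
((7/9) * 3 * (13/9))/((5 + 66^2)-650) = 91/100197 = 0.00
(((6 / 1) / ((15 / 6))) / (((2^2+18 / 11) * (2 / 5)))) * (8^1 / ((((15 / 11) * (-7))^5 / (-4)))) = 56689952 / 131882428125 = 0.00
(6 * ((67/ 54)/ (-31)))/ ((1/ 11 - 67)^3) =0.00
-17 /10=-1.70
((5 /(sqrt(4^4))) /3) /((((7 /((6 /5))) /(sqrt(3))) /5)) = 5 * sqrt(3) /56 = 0.15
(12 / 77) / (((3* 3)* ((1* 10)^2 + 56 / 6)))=1 / 6314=0.00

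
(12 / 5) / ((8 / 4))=6 / 5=1.20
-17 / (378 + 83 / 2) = -34 / 839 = -0.04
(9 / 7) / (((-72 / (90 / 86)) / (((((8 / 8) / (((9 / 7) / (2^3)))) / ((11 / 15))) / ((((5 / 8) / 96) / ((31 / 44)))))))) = -89280 / 5203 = -17.16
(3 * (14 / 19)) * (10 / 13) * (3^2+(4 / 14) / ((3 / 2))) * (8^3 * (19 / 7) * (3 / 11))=5928960 / 1001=5923.04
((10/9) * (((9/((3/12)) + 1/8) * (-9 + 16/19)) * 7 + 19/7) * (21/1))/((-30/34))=4140571/76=54481.20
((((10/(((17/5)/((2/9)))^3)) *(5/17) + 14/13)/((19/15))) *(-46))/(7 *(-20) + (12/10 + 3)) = 981025124900/3403836465939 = 0.29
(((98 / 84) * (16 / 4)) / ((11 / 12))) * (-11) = -56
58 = 58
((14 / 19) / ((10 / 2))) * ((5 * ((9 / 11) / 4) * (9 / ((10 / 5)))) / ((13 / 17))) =9639 / 10868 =0.89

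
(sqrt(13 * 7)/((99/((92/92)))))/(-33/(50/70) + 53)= 5 * sqrt(91)/3366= 0.01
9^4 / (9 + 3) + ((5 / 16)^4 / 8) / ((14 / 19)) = 4013174371 / 7340032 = 546.75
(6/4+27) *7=399/2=199.50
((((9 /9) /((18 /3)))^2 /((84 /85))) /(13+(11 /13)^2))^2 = 206353225 /49134940775424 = 0.00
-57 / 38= -1.50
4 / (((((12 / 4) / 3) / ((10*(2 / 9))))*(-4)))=-20 / 9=-2.22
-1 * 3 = -3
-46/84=-23/42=-0.55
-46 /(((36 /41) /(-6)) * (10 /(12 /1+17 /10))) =129191 /300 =430.64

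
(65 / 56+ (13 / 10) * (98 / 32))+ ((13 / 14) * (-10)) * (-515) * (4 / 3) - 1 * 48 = 21279997 / 3360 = 6333.33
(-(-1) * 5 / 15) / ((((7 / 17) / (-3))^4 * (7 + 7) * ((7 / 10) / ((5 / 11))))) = 56376675 / 1294139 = 43.56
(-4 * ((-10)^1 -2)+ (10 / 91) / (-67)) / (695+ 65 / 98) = 4097044 / 59380425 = 0.07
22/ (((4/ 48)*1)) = 264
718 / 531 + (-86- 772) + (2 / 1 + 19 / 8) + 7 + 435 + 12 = -1691863 / 4248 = -398.27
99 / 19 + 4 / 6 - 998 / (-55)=75311 / 3135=24.02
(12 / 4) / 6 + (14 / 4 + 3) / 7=10 / 7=1.43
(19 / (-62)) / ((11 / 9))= -171 / 682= -0.25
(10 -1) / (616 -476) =9 / 140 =0.06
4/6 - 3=-7/3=-2.33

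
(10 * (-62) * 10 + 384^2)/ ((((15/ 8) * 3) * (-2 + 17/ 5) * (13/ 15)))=5650240/ 273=20696.85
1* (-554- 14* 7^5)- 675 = -236527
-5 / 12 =-0.42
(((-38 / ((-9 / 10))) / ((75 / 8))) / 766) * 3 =304 / 17235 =0.02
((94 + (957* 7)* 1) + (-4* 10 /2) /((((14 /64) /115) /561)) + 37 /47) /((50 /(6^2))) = -34890768792 /8225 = -4242038.76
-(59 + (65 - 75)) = -49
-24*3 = -72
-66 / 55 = -6 / 5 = -1.20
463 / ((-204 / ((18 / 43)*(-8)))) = 5556 / 731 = 7.60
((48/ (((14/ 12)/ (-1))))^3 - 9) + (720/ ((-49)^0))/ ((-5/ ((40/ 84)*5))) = -24008559/ 343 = -69995.80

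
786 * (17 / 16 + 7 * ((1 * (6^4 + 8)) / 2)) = 28705113 / 8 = 3588139.12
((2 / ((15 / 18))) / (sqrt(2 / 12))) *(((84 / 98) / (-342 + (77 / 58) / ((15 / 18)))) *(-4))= 2784 *sqrt(6) / 115171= 0.06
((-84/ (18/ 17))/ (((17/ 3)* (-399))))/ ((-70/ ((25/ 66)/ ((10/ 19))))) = -1/ 2772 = -0.00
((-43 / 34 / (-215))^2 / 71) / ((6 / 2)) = 1 / 6155700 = 0.00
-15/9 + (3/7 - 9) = -215/21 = -10.24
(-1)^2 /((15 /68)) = 68 /15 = 4.53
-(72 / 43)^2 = -5184 / 1849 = -2.80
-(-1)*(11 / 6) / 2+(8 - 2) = 83 / 12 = 6.92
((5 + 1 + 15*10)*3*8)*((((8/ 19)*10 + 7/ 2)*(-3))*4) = -6581952/ 19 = -346418.53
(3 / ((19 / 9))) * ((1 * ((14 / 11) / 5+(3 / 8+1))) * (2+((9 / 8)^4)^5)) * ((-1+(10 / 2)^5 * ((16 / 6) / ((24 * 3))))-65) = 733018982782121002008897 / 507285462027012669440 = 1444.98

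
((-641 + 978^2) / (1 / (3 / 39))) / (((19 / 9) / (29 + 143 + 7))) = 1539863073 / 247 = 6234263.45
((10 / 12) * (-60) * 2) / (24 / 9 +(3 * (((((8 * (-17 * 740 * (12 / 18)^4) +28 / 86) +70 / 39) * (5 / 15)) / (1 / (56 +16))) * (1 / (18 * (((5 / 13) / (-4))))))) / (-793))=345252375 / 3590905862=0.10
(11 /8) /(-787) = -11 /6296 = -0.00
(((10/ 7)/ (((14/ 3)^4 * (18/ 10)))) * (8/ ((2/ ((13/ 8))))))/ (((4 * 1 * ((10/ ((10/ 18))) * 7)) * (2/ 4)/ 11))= 0.00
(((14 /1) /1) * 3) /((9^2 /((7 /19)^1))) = 98 /513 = 0.19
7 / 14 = 1 / 2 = 0.50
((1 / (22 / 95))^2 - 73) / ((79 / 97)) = -32301 / 484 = -66.74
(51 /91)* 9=459 /91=5.04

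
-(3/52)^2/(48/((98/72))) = -49/519168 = -0.00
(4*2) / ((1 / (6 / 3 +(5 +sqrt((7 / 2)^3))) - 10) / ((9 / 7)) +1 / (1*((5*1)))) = -1.06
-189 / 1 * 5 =-945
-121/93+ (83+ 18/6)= 7877/93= 84.70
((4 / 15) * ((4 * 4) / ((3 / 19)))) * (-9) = -1216 / 5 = -243.20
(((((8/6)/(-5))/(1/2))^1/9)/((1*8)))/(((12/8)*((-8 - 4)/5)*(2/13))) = 13/972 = 0.01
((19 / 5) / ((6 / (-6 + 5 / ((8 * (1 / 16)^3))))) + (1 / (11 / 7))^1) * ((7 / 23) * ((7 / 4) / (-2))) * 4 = -6541451 / 3795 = -1723.70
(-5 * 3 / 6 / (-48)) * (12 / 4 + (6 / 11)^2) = 665 / 3872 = 0.17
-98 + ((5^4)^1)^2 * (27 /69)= 3513371 /23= 152755.26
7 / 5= 1.40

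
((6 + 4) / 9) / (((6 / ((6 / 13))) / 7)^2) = 490 / 1521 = 0.32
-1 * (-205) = 205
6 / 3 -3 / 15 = 9 / 5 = 1.80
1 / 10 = 0.10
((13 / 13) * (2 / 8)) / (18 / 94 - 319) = -47 / 59936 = -0.00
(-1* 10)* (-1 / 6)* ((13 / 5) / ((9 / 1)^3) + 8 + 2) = 36463 / 2187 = 16.67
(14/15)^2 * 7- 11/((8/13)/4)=-29431/450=-65.40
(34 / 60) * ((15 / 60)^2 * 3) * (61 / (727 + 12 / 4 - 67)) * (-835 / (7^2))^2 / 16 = 8506145 / 47943168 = 0.18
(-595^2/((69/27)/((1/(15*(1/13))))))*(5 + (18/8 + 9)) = -179490675/92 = -1950985.60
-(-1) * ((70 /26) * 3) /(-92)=-105 /1196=-0.09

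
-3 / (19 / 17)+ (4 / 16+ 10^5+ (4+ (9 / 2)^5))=61922883 / 608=101846.85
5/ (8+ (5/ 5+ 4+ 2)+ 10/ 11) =11/ 35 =0.31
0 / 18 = 0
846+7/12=10159/12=846.58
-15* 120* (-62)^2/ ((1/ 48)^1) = -332121600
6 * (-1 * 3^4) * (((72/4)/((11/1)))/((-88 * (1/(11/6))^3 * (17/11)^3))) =1185921/78608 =15.09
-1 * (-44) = 44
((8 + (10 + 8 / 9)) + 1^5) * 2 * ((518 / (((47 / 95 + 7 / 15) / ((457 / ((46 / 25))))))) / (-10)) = -10063814075 / 18906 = -532307.95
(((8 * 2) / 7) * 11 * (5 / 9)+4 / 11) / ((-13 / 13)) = -9932 / 693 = -14.33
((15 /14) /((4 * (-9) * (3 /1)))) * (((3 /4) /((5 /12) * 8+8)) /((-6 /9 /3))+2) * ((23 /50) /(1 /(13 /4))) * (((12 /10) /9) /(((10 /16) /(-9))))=0.05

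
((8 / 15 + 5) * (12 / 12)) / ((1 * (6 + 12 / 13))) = 0.80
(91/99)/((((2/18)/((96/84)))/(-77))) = -728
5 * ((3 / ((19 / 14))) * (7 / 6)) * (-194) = -47530 / 19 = -2501.58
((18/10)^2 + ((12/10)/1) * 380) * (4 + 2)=2755.44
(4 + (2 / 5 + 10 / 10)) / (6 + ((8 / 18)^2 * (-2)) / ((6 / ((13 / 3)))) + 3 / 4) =78732 / 94255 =0.84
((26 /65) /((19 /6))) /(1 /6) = 72 /95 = 0.76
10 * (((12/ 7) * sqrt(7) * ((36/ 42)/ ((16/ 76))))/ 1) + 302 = 3420 * sqrt(7)/ 49 + 302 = 486.66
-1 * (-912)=912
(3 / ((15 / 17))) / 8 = 17 / 40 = 0.42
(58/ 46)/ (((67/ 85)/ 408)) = 1005720/ 1541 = 652.64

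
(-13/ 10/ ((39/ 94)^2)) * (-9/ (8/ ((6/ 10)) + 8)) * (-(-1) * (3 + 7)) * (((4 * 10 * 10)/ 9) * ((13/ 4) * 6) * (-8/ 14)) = -15778.57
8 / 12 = 2 / 3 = 0.67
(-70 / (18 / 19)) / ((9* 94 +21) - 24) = -665 / 7587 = -0.09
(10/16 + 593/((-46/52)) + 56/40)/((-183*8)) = 0.46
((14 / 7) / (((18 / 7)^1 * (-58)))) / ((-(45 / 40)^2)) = 224 / 21141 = 0.01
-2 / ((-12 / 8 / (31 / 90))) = 62 / 135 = 0.46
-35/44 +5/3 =115/132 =0.87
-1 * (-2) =2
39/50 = 0.78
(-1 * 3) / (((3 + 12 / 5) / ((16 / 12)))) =-0.74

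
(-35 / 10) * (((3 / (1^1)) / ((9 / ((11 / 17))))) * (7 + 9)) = -616 / 51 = -12.08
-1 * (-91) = 91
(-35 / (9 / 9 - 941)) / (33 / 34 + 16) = 119 / 54238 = 0.00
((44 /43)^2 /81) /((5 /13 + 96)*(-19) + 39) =-6292 /872404425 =-0.00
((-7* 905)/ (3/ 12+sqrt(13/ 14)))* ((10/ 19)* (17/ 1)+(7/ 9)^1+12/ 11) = 3608796100/ 182457-1031084600* sqrt(182)/ 182457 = -56458.76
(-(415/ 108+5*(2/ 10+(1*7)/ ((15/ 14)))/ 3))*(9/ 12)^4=-4881/ 1024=-4.77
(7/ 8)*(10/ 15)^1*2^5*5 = 280/ 3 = 93.33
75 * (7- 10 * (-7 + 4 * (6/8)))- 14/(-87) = 306689/87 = 3525.16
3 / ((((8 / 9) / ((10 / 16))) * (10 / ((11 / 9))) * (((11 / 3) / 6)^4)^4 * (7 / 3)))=8538717030229283328 / 29240737185909557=292.01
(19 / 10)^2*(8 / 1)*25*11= 7942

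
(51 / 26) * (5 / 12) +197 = 20573 / 104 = 197.82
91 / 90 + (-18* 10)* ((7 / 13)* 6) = -679217 / 1170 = -580.53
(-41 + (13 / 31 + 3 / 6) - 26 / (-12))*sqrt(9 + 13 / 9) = -3526*sqrt(94) / 279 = -122.53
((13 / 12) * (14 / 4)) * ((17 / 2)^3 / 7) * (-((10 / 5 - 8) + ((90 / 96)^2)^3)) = 1900585408033 / 1073741824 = 1770.06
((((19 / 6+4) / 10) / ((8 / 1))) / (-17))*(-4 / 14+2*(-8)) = 0.09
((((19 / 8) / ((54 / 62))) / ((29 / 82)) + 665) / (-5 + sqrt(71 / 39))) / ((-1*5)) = 2106929*sqrt(2769) / 14156640 + 27390077 / 943776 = 36.85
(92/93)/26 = 0.04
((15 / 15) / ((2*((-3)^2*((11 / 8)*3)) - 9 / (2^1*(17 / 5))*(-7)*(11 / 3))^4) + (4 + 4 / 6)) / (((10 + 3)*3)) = 13686171989960794 / 114377294308842279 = 0.12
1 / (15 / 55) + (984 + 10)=2993 / 3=997.67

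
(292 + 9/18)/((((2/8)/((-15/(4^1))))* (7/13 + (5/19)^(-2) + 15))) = -146.36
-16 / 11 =-1.45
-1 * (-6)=6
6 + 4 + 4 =14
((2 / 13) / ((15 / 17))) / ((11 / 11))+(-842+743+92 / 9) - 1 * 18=-62363 / 585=-106.60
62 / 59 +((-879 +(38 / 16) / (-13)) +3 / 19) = -102357715 / 116584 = -877.97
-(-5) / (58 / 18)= 45 / 29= 1.55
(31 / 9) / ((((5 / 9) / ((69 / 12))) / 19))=13547 / 20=677.35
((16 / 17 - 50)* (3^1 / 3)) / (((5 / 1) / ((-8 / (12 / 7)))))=3892 / 85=45.79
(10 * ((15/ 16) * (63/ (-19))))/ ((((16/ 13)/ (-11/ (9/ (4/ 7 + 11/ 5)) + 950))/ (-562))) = 16338937485/ 1216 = 13436626.22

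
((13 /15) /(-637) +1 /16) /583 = 719 /6856080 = 0.00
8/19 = 0.42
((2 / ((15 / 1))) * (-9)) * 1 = -6 / 5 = -1.20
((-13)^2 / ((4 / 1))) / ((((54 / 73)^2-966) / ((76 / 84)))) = -17111419 / 432171432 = -0.04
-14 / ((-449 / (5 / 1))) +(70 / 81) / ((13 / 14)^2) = 7118510 / 6146361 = 1.16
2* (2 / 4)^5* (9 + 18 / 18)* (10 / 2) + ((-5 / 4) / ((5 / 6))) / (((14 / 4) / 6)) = 31 / 56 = 0.55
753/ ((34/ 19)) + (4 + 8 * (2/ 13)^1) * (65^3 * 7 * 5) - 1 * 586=1709429383/ 34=50277334.79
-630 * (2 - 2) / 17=0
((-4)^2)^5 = 1048576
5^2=25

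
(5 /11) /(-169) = -5 /1859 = -0.00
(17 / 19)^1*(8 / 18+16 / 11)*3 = 3196 / 627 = 5.10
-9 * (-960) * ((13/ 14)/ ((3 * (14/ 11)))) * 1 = 102960/ 49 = 2101.22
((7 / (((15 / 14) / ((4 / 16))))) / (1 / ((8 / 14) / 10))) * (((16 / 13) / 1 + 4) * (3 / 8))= 119 / 650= 0.18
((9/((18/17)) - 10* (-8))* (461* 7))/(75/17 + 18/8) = 6473362/151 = 42869.95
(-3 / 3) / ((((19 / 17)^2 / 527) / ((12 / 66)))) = -304606 / 3971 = -76.71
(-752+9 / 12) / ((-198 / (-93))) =-93155 / 264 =-352.86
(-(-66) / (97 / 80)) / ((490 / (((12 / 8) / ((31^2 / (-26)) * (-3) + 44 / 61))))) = 1256112 / 841314271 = 0.00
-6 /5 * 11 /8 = -33 /20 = -1.65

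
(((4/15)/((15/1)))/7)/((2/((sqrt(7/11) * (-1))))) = -2 * sqrt(77)/17325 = -0.00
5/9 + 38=38.56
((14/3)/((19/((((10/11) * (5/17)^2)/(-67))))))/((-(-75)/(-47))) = 6580/36421803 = 0.00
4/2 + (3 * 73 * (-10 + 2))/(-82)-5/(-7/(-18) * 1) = 3016/287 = 10.51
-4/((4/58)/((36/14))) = -1044/7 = -149.14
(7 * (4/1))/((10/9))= 126/5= 25.20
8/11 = 0.73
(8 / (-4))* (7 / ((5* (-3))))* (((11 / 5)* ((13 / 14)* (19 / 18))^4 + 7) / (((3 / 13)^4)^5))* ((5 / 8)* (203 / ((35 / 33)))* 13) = 14351134871009361591281556570492116897 / 200876539188521548800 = 71442563322643162.94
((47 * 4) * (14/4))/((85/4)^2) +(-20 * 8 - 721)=-6354697/7225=-879.54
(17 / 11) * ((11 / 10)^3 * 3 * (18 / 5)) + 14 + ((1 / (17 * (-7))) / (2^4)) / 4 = 172385631 / 4760000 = 36.22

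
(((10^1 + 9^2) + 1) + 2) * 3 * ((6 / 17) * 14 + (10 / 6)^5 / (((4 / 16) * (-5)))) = -2076272 / 1377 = -1507.82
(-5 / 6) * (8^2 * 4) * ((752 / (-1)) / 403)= 398.08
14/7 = 2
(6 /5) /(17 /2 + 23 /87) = 0.14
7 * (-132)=-924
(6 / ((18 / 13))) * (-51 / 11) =-221 / 11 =-20.09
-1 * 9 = -9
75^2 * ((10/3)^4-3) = 6098125/9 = 677569.44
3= 3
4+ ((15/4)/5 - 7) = -9/4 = -2.25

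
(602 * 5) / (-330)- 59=-2248 / 33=-68.12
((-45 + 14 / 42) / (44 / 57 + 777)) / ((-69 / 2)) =0.00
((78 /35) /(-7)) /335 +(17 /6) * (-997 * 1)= -2824.83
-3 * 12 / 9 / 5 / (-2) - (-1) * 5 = 27 / 5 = 5.40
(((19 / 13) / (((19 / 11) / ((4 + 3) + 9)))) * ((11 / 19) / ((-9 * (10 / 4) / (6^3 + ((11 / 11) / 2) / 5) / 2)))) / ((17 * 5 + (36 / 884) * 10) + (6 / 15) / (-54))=-13335531 / 7564090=-1.76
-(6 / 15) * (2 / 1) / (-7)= 4 / 35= 0.11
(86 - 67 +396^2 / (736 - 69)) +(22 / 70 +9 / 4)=23967913 / 93380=256.67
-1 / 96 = -0.01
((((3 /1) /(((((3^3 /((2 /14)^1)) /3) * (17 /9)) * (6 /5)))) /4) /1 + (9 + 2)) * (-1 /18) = -10477 /17136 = -0.61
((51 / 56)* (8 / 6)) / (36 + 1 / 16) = 136 / 4039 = 0.03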